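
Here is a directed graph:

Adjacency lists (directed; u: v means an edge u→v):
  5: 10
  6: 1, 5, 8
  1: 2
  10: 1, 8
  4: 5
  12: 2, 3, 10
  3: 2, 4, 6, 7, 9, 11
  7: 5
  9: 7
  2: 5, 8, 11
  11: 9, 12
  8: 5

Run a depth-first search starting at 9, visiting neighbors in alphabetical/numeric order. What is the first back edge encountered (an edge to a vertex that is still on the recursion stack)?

2→5

DFS from 9 (visiting neighbors in alphabetical/numeric order); mark gray on enter, black on exit:
9 gray
  7 gray
    5 gray
      10 gray
        1 gray
          2 gray
            2→5: 5 is gray → back edge
First back edge: 2 → 5.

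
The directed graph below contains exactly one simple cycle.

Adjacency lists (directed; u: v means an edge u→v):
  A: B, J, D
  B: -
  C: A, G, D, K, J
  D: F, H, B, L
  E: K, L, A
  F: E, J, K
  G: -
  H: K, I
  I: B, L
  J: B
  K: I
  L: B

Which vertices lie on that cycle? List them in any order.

A, D, E, F

DFS with gray/black marking from D:
D gray
  F gray
    E gray
      K gray
        I gray
          B gray
          B black
          L gray
            L→B: B black — skip
          L black
        I black
      K black
      E→L: L black — skip
      A gray
        A→B: B black — skip
        J gray
          J→B: B black — skip
        J black
        A→D: D is gray → back edge
Back edge closes the cycle D → F → E → A → D; its vertices are {A, D, E, F}.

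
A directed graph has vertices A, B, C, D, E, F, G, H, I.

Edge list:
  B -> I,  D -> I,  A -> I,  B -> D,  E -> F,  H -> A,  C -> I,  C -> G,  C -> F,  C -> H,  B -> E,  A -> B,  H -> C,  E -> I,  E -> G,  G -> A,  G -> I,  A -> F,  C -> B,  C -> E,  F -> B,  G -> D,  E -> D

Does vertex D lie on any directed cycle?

No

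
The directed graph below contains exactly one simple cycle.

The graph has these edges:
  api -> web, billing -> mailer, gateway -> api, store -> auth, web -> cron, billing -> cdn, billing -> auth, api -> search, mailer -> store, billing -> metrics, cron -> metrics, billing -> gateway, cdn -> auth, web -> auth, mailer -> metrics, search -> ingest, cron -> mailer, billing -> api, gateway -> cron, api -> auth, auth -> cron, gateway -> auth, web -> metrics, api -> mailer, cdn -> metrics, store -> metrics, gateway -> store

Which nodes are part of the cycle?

DFS with gray/black marking from mailer:
mailer gray
  store gray
    metrics gray
    metrics black
    auth gray
      cron gray
        cron→mailer: mailer is gray → back edge
Back edge closes the cycle mailer → store → auth → cron → mailer; its vertices are {auth, cron, store, mailer}.

auth, cron, store, mailer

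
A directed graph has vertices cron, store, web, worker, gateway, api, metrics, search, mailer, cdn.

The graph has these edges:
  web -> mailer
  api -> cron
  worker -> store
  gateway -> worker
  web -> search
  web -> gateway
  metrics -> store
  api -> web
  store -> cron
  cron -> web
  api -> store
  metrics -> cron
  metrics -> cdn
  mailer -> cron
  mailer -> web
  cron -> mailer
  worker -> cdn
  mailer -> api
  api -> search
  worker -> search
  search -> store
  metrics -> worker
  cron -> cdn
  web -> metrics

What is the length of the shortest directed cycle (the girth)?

2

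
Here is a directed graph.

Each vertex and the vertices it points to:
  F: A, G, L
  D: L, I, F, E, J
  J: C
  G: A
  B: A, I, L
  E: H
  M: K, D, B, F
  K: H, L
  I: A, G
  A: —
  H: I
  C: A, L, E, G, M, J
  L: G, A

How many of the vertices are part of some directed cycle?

4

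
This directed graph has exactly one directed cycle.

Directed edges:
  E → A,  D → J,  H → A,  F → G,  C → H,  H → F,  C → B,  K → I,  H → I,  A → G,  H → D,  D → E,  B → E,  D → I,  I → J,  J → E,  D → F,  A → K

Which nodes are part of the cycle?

A, E, I, J, K

DFS with gray/black marking from A:
A gray
  G gray
  G black
  K gray
    I gray
      J gray
        E gray
          E→A: A is gray → back edge
Back edge closes the cycle A → K → I → J → E → A; its vertices are {A, E, I, J, K}.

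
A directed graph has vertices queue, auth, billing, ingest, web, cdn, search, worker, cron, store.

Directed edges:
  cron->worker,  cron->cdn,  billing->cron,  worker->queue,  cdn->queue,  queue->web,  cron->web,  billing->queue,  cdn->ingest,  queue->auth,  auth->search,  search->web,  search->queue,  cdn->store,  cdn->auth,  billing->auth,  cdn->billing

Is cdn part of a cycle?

Yes

cdn is on a cycle iff cdn can reach itself via ≥1 edge.
cdn → billing → cron → cdn — yes.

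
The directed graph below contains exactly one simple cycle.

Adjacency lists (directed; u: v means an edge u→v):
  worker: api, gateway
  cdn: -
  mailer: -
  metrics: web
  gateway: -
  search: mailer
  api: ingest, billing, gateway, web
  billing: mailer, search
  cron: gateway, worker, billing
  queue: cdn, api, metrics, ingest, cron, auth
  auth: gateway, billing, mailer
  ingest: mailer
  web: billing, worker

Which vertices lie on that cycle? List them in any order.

DFS with gray/black marking from worker:
worker gray
  api gray
    ingest gray
      mailer gray
      mailer black
    ingest black
    billing gray
      billing→mailer: mailer black — skip
      search gray
        search→mailer: mailer black — skip
      search black
    billing black
    gateway gray
    gateway black
    web gray
      web→billing: billing black — skip
      web→worker: worker is gray → back edge
Back edge closes the cycle worker → api → web → worker; its vertices are {api, web, worker}.

api, web, worker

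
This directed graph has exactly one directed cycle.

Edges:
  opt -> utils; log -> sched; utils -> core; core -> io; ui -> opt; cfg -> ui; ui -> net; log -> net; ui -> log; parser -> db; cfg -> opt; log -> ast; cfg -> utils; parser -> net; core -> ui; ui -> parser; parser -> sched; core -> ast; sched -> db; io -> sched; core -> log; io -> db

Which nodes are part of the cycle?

DFS with gray/black marking from utils:
utils gray
  core gray
    ast gray
    ast black
    log gray
      net gray
      net black
      sched gray
        db gray
        db black
      sched black
      log→ast: ast black — skip
    log black
    ui gray
      parser gray
        parser→net: net black — skip
        parser→db: db black — skip
        parser→sched: sched black — skip
      parser black
      ui→net: net black — skip
      ui→log: log black — skip
      opt gray
        opt→utils: utils is gray → back edge
Back edge closes the cycle utils → core → ui → opt → utils; its vertices are {ui, opt, core, utils}.

ui, opt, core, utils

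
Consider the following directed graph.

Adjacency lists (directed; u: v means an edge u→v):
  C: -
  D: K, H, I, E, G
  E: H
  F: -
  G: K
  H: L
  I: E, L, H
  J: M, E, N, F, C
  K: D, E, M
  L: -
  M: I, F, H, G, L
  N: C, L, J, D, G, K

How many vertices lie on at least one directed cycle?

A vertex is on a directed cycle iff it belongs to a strongly connected component of size ≥ 2 (or has a self-loop).
The vertices on cycles are {D, G, J, K, M, N} — 6 in total.

6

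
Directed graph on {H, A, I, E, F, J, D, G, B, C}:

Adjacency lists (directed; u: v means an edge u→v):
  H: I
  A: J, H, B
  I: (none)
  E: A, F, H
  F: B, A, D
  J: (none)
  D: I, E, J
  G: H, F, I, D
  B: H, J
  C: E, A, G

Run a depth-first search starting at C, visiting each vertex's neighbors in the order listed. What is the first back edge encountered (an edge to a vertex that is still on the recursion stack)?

D->E

DFS from C (visiting each vertex's neighbors in the order listed); mark gray on enter, black on exit:
C gray
  E gray
    A gray
      J gray
      J black
      H gray
        I gray
        I black
      H black
      B gray
        B→H: H black — skip
        B→J: J black — skip
      B black
    A black
    F gray
      F→B: B black — skip
      F→A: A black — skip
      D gray
        D→I: I black — skip
        D→E: E is gray → back edge
First back edge: D → E.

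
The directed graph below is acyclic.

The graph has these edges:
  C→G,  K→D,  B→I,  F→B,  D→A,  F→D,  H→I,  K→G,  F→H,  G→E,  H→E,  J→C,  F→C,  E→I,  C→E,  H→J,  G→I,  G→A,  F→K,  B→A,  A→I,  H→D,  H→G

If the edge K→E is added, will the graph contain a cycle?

Adding K→E creates a cycle iff E can already reach K.
Explore from E: no path reaches K. The graph stays acyclic.

No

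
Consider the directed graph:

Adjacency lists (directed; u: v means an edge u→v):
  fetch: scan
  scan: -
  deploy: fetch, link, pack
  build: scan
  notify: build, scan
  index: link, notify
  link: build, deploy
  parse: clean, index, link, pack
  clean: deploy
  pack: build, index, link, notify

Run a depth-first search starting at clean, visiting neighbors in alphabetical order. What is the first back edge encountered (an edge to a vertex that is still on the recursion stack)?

DFS from clean (visiting neighbors in alphabetical order); mark gray on enter, black on exit:
clean gray
  deploy gray
    fetch gray
      scan gray
      scan black
    fetch black
    link gray
      build gray
        build→scan: scan black — skip
      build black
      link→deploy: deploy is gray → back edge
First back edge: link → deploy.

link->deploy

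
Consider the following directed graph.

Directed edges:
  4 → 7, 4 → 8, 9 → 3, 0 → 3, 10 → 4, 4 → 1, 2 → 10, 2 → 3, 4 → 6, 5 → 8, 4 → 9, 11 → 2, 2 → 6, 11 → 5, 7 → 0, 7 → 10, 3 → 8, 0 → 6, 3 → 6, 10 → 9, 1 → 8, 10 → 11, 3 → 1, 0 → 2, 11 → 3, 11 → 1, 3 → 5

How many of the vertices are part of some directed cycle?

6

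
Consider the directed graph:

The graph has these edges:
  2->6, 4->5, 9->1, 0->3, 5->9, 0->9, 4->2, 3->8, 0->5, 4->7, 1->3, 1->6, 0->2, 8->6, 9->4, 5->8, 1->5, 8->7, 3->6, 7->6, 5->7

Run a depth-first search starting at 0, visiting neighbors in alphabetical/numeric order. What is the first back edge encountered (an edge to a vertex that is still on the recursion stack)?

1->5

DFS from 0 (visiting neighbors in alphabetical/numeric order); mark gray on enter, black on exit:
0 gray
  2 gray
    6 gray
    6 black
  2 black
  3 gray
    3→6: 6 black — skip
    8 gray
      8→6: 6 black — skip
      7 gray
        7→6: 6 black — skip
      7 black
    8 black
  3 black
  5 gray
    5→7: 7 black — skip
    5→8: 8 black — skip
    9 gray
      1 gray
        1→3: 3 black — skip
        1→5: 5 is gray → back edge
First back edge: 1 → 5.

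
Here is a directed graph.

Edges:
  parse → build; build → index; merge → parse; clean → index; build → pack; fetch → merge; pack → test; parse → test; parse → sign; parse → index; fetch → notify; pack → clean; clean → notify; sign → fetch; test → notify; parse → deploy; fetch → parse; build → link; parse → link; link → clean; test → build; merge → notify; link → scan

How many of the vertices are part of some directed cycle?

7

A vertex is on a directed cycle iff it belongs to a strongly connected component of size ≥ 2 (or has a self-loop).
The vertices on cycles are {pack, sign, test, build, fetch, merge, parse} — 7 in total.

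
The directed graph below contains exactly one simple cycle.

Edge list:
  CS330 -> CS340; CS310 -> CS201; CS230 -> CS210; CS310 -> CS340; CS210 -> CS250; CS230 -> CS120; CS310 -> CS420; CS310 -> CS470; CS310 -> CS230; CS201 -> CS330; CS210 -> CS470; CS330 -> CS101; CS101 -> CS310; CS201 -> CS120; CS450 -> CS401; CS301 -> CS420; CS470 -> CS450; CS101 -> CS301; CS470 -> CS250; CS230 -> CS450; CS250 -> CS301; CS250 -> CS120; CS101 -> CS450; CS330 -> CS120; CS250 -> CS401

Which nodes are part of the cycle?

DFS with gray/black marking from CS310:
CS310 gray
  CS340 gray
  CS340 black
  CS201 gray
    CS330 gray
      CS120 gray
      CS120 black
      CS101 gray
        CS101→CS310: CS310 is gray → back edge
Back edge closes the cycle CS310 → CS201 → CS330 → CS101 → CS310; its vertices are {CS101, CS201, CS310, CS330}.

CS101, CS201, CS310, CS330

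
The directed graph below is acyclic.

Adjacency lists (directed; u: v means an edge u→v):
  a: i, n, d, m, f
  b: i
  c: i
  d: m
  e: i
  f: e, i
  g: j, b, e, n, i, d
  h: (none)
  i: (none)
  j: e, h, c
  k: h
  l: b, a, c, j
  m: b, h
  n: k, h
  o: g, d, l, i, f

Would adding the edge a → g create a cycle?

No

Adding a→g creates a cycle iff g can already reach a.
Explore from g: no path reaches a. The graph stays acyclic.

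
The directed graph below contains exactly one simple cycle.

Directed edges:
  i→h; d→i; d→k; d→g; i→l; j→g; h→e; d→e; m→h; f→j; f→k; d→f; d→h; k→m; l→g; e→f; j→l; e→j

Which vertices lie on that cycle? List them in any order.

e, f, h, k, m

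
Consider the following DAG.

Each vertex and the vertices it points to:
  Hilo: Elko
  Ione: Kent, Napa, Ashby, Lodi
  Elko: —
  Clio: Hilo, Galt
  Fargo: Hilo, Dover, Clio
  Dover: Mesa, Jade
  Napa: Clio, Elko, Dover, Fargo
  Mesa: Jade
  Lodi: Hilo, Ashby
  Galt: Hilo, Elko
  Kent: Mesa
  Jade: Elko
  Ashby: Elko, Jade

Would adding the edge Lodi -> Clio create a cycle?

Adding Lodi→Clio creates a cycle iff Clio can already reach Lodi.
Explore from Clio: no path reaches Lodi. The graph stays acyclic.

No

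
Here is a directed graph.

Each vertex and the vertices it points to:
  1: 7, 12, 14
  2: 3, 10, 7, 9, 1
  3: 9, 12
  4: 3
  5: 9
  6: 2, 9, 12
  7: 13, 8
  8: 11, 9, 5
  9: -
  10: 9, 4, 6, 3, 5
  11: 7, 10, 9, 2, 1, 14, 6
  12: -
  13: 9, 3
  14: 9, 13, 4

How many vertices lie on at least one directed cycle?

A vertex is on a directed cycle iff it belongs to a strongly connected component of size ≥ 2 (or has a self-loop).
The vertices on cycles are {1, 2, 6, 7, 8, 10, 11} — 7 in total.

7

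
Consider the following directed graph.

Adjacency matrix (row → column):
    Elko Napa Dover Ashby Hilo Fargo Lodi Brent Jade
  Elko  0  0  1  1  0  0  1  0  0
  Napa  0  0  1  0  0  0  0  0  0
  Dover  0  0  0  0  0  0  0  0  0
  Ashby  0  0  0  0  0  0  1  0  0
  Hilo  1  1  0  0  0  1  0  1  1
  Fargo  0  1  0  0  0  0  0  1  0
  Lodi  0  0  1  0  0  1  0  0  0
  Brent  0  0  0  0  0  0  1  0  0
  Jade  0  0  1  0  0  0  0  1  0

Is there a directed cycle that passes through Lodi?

Lodi is on a cycle iff Lodi can reach itself via ≥1 edge.
Lodi → Fargo → Brent → Lodi — yes.

Yes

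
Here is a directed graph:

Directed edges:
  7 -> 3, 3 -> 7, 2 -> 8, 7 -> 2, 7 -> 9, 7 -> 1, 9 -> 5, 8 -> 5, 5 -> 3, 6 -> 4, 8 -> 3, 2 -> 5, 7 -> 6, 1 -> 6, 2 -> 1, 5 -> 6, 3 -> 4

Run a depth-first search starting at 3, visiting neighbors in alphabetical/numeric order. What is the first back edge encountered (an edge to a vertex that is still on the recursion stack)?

DFS from 3 (visiting neighbors in alphabetical/numeric order); mark gray on enter, black on exit:
3 gray
  4 gray
  4 black
  7 gray
    1 gray
      6 gray
        6→4: 4 black — skip
      6 black
    1 black
    2 gray
      2→1: 1 black — skip
      5 gray
        5→3: 3 is gray → back edge
First back edge: 5 → 3.

5→3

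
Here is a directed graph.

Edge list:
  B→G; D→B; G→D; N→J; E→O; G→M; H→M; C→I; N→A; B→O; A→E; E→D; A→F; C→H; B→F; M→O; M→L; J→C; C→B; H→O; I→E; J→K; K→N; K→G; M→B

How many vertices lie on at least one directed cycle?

7

A vertex is on a directed cycle iff it belongs to a strongly connected component of size ≥ 2 (or has a self-loop).
The vertices on cycles are {B, D, G, J, K, M, N} — 7 in total.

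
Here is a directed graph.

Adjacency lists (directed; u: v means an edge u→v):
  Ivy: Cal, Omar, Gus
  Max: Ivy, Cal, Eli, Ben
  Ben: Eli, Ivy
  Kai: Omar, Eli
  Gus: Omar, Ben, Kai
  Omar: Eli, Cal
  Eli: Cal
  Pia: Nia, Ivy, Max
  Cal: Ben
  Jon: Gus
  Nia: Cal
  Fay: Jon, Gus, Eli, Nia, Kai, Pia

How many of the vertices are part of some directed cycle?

A vertex is on a directed cycle iff it belongs to a strongly connected component of size ≥ 2 (or has a self-loop).
The vertices on cycles are {Ben, Cal, Eli, Gus, Ivy, Kai, Omar} — 7 in total.

7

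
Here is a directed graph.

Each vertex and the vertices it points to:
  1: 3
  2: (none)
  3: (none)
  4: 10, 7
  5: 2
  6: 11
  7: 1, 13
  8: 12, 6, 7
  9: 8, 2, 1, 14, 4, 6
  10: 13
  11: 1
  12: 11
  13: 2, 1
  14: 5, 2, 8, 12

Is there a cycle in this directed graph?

DFS with white/gray/black marking, starting from 9:
9 gray
  8 gray
    12 gray
      11 gray
        1 gray
          3 gray
          3 black
        1 black
      11 black
    12 black
    6 gray
      6→11: 11 black — skip
    6 black
    7 gray
      7→1: 1 black — skip
      13 gray
        2 gray
        2 black
        13→1: 1 black — skip
      13 black
    7 black
  8 black
  9→2: 2 black — skip
  9→1: 1 black — skip
  14 gray
    5 gray
      5→2: 2 black — skip
    5 black
    14→2: 2 black — skip
    14→8: 8 black — skip
    14→12: 12 black — skip
  14 black
  4 gray
    10 gray
      10→13: 13 black — skip
    10 black
    4→7: 7 black — skip
  4 black
  9→6: 6 black — skip
9 black
Every edge goes to a white or black vertex — no back edge, so the graph is acyclic.

No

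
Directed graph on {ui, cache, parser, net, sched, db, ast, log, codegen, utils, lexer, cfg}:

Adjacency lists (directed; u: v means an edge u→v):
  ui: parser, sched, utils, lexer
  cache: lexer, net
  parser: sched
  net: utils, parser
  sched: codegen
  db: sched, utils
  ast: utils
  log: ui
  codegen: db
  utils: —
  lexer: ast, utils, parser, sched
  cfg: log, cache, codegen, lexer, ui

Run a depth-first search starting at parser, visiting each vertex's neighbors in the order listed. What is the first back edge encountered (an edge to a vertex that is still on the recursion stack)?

DFS from parser (visiting each vertex's neighbors in the order listed); mark gray on enter, black on exit:
parser gray
  sched gray
    codegen gray
      db gray
        db→sched: sched is gray → back edge
First back edge: db → sched.

db→sched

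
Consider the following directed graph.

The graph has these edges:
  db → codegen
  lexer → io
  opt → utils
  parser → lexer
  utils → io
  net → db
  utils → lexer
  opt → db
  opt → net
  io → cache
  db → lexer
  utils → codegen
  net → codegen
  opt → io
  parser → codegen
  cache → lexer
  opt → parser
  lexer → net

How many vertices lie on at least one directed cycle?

A vertex is on a directed cycle iff it belongs to a strongly connected component of size ≥ 2 (or has a self-loop).
The vertices on cycles are {db, io, net, cache, lexer} — 5 in total.

5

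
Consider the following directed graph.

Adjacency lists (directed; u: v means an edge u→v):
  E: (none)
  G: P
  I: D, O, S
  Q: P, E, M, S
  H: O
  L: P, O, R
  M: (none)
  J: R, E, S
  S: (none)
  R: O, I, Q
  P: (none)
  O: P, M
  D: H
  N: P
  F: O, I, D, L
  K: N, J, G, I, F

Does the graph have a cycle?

No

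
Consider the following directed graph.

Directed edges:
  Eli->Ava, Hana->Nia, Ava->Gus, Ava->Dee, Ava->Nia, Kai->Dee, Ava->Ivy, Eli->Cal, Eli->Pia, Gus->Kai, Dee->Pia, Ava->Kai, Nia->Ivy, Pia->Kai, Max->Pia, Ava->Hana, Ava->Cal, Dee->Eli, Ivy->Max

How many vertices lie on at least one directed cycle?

10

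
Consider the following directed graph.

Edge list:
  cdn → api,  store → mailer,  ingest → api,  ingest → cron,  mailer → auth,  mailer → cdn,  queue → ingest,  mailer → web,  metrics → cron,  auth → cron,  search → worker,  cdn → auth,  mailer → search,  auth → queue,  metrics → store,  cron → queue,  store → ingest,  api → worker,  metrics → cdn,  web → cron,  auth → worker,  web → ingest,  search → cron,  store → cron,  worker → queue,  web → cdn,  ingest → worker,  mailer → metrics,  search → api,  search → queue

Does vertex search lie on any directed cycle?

No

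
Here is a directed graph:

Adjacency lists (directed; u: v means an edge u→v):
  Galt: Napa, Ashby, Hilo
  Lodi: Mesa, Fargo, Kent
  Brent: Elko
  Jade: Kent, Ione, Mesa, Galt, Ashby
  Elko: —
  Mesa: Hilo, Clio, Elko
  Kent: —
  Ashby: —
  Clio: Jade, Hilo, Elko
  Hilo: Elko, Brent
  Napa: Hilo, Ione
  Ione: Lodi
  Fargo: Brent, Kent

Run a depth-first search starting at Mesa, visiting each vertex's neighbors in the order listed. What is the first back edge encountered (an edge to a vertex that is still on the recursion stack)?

Lodi→Mesa

DFS from Mesa (visiting each vertex's neighbors in the order listed); mark gray on enter, black on exit:
Mesa gray
  Hilo gray
    Elko gray
    Elko black
    Brent gray
      Brent→Elko: Elko black — skip
    Brent black
  Hilo black
  Clio gray
    Jade gray
      Kent gray
      Kent black
      Ione gray
        Lodi gray
          Lodi→Mesa: Mesa is gray → back edge
First back edge: Lodi → Mesa.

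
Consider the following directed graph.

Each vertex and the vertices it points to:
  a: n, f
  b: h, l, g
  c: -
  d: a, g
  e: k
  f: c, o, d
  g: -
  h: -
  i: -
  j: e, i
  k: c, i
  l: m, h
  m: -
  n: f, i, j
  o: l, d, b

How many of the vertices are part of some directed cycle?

5

A vertex is on a directed cycle iff it belongs to a strongly connected component of size ≥ 2 (or has a self-loop).
The vertices on cycles are {a, d, f, n, o} — 5 in total.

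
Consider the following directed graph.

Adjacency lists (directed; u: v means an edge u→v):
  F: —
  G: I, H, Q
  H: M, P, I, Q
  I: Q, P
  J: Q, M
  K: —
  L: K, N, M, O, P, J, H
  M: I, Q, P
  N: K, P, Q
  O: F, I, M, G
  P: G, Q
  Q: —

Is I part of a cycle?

Yes

I is on a cycle iff I can reach itself via ≥1 edge.
I → P → G → I — yes.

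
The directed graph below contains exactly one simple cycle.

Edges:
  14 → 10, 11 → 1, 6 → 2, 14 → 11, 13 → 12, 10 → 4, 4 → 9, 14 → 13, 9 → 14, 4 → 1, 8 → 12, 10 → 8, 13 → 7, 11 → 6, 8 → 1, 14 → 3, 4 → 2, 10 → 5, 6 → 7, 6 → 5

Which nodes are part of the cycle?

DFS with gray/black marking from 14:
14 gray
  13 gray
    12 gray
    12 black
    7 gray
    7 black
  13 black
  10 gray
    5 gray
    5 black
    8 gray
      1 gray
      1 black
      8→12: 12 black — skip
    8 black
    4 gray
      9 gray
        9→14: 14 is gray → back edge
Back edge closes the cycle 14 → 10 → 4 → 9 → 14; its vertices are {4, 9, 10, 14}.

4, 9, 10, 14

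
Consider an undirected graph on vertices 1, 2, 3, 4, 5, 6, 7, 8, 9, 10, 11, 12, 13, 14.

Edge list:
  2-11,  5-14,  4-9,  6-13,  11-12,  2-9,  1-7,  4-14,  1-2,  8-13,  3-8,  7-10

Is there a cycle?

No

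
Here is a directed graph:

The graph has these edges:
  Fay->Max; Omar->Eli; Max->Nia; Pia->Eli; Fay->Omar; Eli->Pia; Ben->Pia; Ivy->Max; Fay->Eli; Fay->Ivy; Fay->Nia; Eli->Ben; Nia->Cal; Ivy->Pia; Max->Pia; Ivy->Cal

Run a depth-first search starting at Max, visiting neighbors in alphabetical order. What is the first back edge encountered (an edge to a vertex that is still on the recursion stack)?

DFS from Max (visiting neighbors in alphabetical order); mark gray on enter, black on exit:
Max gray
  Nia gray
    Cal gray
    Cal black
  Nia black
  Pia gray
    Eli gray
      Ben gray
        Ben→Pia: Pia is gray → back edge
First back edge: Ben → Pia.

Ben->Pia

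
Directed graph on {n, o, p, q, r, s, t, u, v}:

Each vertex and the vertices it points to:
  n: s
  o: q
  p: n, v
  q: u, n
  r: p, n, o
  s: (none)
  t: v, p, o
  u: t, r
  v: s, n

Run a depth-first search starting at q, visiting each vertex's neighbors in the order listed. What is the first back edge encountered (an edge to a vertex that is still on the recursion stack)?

DFS from q (visiting each vertex's neighbors in the order listed); mark gray on enter, black on exit:
q gray
  u gray
    t gray
      v gray
        s gray
        s black
        n gray
          n→s: s black — skip
        n black
      v black
      p gray
        p→n: n black — skip
        p→v: v black — skip
      p black
      o gray
        o→q: q is gray → back edge
First back edge: o → q.

o→q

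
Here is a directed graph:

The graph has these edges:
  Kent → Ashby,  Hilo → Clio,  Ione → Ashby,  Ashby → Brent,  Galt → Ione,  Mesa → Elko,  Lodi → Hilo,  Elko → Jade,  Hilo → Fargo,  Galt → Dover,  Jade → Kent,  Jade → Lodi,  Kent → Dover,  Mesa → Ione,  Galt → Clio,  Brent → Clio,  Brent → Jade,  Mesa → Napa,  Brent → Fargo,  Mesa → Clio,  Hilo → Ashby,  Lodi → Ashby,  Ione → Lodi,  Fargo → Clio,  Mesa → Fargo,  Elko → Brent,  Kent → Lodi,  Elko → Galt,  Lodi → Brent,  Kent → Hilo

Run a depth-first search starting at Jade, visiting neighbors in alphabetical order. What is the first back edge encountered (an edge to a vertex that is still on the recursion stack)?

Brent→Jade

DFS from Jade (visiting neighbors in alphabetical order); mark gray on enter, black on exit:
Jade gray
  Kent gray
    Ashby gray
      Brent gray
        Clio gray
        Clio black
        Fargo gray
          Fargo→Clio: Clio black — skip
        Fargo black
        Brent→Jade: Jade is gray → back edge
First back edge: Brent → Jade.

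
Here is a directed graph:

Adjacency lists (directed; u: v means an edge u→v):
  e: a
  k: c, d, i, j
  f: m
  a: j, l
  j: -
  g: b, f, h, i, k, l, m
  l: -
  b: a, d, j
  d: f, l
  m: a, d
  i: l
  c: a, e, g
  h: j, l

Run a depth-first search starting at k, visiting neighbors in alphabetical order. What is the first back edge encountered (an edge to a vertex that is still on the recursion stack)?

m->d

DFS from k (visiting neighbors in alphabetical order); mark gray on enter, black on exit:
k gray
  c gray
    a gray
      j gray
      j black
      l gray
      l black
    a black
    e gray
      e→a: a black — skip
    e black
    g gray
      b gray
        b→a: a black — skip
        d gray
          f gray
            m gray
              m→a: a black — skip
              m→d: d is gray → back edge
First back edge: m → d.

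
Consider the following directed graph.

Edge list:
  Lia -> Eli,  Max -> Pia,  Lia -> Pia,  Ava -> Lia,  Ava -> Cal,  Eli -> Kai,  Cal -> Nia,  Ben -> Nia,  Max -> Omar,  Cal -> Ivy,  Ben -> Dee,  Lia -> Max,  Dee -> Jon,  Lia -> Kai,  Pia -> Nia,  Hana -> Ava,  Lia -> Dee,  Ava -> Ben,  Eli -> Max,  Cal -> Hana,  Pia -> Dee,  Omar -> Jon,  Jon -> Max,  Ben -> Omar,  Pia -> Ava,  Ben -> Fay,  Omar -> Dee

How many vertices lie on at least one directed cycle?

11

A vertex is on a directed cycle iff it belongs to a strongly connected component of size ≥ 2 (or has a self-loop).
The vertices on cycles are {Ava, Ben, Cal, Dee, Eli, Jon, Lia, Max, Pia, Hana, Omar} — 11 in total.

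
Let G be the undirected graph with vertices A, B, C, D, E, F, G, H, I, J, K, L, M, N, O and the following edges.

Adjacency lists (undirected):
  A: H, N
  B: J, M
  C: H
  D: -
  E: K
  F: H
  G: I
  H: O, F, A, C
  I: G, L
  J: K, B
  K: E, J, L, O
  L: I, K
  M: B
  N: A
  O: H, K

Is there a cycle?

No

DFS, tracking each vertex's parent; an edge to a visited non-parent vertex closes a cycle.
Start from D:
visit D (parent –)
visit A (parent –)
  visit H (parent A)
    visit O (parent H)
      O–H: parent, skip
      visit K (parent O)
        visit E (parent K)
          E–K: parent, skip
        visit J (parent K)
          J–K: parent, skip
          visit B (parent J)
            B–J: parent, skip
            visit M (parent B)
              M–B: parent, skip
        visit L (parent K)
          visit I (parent L)
            visit G (parent I)
              G–I: parent, skip
            I–L: parent, skip
          L–K: parent, skip
        K–O: parent, skip
    visit F (parent H)
      F–H: parent, skip
    H–A: parent, skip
    visit C (parent H)
      C–H: parent, skip
  visit N (parent A)
    N–A: parent, skip
No non-parent visited neighbor found — the graph is a forest.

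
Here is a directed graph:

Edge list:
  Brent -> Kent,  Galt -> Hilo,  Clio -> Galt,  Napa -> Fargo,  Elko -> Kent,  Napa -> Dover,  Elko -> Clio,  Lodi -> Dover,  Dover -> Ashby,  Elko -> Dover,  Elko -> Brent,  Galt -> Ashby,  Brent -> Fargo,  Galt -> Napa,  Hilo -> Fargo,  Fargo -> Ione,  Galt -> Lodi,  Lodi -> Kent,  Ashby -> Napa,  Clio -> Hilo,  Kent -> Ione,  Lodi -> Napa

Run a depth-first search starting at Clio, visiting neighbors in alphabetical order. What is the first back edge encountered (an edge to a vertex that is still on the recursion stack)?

Dover→Ashby

DFS from Clio (visiting neighbors in alphabetical order); mark gray on enter, black on exit:
Clio gray
  Galt gray
    Ashby gray
      Napa gray
        Dover gray
          Dover→Ashby: Ashby is gray → back edge
First back edge: Dover → Ashby.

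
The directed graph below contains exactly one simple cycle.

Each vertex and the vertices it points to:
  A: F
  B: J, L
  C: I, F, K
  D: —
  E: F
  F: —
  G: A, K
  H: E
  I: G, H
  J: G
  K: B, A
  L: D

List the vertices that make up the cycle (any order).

DFS with gray/black marking from K:
K gray
  B gray
    J gray
      G gray
        A gray
          F gray
          F black
        A black
        G→K: K is gray → back edge
Back edge closes the cycle K → B → J → G → K; its vertices are {B, G, J, K}.

B, G, J, K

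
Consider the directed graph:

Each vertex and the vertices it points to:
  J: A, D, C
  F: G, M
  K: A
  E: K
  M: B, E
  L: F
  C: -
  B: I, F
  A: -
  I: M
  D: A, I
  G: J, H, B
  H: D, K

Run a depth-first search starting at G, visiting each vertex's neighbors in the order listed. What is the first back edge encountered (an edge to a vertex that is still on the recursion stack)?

DFS from G (visiting each vertex's neighbors in the order listed); mark gray on enter, black on exit:
G gray
  J gray
    A gray
    A black
    D gray
      D→A: A black — skip
      I gray
        M gray
          B gray
            B→I: I is gray → back edge
First back edge: B → I.

B->I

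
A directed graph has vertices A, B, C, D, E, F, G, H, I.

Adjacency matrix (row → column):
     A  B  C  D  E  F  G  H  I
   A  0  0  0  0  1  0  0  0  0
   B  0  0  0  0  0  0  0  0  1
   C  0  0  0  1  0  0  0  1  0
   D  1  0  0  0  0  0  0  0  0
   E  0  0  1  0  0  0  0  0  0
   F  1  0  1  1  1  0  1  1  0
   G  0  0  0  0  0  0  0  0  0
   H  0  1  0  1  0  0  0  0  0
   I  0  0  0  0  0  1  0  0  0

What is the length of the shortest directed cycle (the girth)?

4

For each vertex v, BFS finds the shortest path from v back to v.
The shortest such closed walk is I → F → H → B → I, length 4.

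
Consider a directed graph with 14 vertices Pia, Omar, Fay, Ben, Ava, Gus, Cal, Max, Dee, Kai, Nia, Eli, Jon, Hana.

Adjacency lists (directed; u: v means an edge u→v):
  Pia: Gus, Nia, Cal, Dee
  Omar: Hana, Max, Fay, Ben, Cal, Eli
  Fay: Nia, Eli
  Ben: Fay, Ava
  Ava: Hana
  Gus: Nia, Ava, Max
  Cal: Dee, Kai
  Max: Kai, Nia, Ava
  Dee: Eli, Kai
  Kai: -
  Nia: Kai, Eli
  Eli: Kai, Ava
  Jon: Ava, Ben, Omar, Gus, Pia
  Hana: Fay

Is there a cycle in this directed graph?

Yes

DFS with white/gray/black marking, starting from Fay:
Fay gray
  Nia gray
    Kai gray
    Kai black
    Eli gray
      Eli→Kai: Kai black — skip
      Ava gray
        Hana gray
          Hana→Fay: Fay is gray → back edge
Back edge found, so a cycle exists: Fay → Nia → Eli → Ava → Hana → Fay.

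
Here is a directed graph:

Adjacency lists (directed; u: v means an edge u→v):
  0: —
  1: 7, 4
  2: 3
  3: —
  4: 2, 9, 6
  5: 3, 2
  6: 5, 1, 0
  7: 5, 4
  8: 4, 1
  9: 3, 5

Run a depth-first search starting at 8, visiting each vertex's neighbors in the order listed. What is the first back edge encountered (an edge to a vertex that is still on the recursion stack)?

7->4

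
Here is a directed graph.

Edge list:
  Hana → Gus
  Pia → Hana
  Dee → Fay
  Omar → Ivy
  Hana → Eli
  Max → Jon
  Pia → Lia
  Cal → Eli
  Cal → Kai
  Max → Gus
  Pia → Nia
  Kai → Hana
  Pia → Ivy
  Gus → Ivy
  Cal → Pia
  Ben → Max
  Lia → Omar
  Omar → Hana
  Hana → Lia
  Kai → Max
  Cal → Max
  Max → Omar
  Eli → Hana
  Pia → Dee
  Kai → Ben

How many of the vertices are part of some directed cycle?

4

A vertex is on a directed cycle iff it belongs to a strongly connected component of size ≥ 2 (or has a self-loop).
The vertices on cycles are {Eli, Lia, Hana, Omar} — 4 in total.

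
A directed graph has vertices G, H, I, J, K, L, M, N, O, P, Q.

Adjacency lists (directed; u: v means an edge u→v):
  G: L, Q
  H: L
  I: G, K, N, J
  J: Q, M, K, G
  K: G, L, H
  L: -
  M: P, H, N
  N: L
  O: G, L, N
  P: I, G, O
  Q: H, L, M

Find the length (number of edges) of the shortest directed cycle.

For each vertex v, BFS finds the shortest path from v back to v.
The shortest such closed walk is P → G → Q → M → P, length 4.

4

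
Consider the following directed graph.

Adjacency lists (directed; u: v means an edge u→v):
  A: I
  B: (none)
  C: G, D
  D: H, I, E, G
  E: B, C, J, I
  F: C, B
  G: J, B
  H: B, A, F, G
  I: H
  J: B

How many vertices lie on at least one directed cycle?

7

A vertex is on a directed cycle iff it belongs to a strongly connected component of size ≥ 2 (or has a self-loop).
The vertices on cycles are {A, C, D, E, F, H, I} — 7 in total.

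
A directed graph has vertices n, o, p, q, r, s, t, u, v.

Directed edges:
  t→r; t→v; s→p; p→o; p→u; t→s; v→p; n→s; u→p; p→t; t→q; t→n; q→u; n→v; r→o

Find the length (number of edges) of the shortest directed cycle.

2

For each vertex v, BFS finds the shortest path from v back to v.
The shortest such closed walk is p → u → p, length 2.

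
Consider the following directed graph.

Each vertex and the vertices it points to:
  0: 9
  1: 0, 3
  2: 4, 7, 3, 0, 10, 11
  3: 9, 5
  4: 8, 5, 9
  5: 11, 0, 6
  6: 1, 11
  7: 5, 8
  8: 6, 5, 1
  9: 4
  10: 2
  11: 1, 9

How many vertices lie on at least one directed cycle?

A vertex is on a directed cycle iff it belongs to a strongly connected component of size ≥ 2 (or has a self-loop).
The vertices on cycles are {0, 1, 2, 3, 4, 5, 6, 8, 9, 10, 11} — 11 in total.

11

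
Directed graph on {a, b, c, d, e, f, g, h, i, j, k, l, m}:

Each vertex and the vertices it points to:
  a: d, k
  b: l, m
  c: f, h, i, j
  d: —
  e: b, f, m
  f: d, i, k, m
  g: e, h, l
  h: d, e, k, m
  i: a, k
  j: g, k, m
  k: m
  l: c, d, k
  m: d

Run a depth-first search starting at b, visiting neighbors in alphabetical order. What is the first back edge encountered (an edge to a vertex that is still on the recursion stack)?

DFS from b (visiting neighbors in alphabetical order); mark gray on enter, black on exit:
b gray
  l gray
    c gray
      f gray
        d gray
        d black
        i gray
          a gray
            a→d: d black — skip
            k gray
              m gray
                m→d: d black — skip
              m black
            k black
          a black
          i→k: k black — skip
        i black
        f→k: k black — skip
        f→m: m black — skip
      f black
      h gray
        h→d: d black — skip
        e gray
          e→b: b is gray → back edge
First back edge: e → b.

e→b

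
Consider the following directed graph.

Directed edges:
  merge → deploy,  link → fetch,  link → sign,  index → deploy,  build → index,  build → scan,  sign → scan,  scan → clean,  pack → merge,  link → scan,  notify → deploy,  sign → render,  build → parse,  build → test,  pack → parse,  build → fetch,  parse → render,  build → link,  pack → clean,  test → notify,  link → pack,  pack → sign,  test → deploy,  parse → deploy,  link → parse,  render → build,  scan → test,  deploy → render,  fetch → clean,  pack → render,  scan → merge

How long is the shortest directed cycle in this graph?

3

For each vertex v, BFS finds the shortest path from v back to v.
The shortest such closed walk is build → parse → render → build, length 3.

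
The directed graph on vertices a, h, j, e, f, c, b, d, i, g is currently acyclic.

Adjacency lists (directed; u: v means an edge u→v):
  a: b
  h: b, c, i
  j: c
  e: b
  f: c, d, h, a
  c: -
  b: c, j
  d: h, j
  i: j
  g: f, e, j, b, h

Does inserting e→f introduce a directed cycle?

No

Adding e→f creates a cycle iff f can already reach e.
Explore from f: no path reaches e. The graph stays acyclic.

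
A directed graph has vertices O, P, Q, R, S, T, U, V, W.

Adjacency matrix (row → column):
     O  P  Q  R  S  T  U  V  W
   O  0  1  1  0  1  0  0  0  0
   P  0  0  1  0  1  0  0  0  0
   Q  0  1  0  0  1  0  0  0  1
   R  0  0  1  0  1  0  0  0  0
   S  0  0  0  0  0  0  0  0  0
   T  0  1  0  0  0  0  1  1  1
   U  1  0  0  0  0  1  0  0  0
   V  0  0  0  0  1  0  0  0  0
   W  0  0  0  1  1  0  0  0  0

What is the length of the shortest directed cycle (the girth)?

For each vertex v, BFS finds the shortest path from v back to v.
The shortest such closed walk is U → T → U, length 2.

2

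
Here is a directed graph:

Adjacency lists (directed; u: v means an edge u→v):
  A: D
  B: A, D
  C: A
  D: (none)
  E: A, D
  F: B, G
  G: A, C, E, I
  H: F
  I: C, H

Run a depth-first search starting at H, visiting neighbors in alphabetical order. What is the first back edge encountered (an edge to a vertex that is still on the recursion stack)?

I→H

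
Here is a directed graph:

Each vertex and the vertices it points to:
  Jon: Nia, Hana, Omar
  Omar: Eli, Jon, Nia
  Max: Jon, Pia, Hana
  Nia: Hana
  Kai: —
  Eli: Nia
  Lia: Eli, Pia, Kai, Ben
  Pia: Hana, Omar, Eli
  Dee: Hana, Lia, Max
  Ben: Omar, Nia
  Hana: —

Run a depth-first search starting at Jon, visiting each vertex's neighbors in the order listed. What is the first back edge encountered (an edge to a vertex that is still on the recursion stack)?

DFS from Jon (visiting each vertex's neighbors in the order listed); mark gray on enter, black on exit:
Jon gray
  Nia gray
    Hana gray
    Hana black
  Nia black
  Jon→Hana: Hana black — skip
  Omar gray
    Eli gray
      Eli→Nia: Nia black — skip
    Eli black
    Omar→Jon: Jon is gray → back edge
First back edge: Omar → Jon.

Omar->Jon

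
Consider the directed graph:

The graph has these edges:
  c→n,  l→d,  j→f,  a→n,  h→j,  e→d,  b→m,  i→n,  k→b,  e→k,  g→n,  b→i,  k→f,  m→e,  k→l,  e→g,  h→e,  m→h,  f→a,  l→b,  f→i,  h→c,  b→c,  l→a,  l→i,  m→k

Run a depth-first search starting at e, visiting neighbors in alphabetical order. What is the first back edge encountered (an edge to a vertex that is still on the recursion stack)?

m→e

DFS from e (visiting neighbors in alphabetical order); mark gray on enter, black on exit:
e gray
  d gray
  d black
  g gray
    n gray
    n black
  g black
  k gray
    b gray
      c gray
        c→n: n black — skip
      c black
      i gray
        i→n: n black — skip
      i black
      m gray
        m→e: e is gray → back edge
First back edge: m → e.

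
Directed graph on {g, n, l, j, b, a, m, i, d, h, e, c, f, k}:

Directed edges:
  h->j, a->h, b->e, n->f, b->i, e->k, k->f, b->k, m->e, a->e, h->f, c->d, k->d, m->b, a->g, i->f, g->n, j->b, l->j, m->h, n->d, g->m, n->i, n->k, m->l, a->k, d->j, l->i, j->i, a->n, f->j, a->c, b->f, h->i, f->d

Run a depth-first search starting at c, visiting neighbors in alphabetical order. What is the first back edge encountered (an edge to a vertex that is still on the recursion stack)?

DFS from c (visiting neighbors in alphabetical order); mark gray on enter, black on exit:
c gray
  d gray
    j gray
      b gray
        e gray
          k gray
            k→d: d is gray → back edge
First back edge: k → d.

k→d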